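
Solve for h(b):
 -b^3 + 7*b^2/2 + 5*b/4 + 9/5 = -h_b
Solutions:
 h(b) = C1 + b^4/4 - 7*b^3/6 - 5*b^2/8 - 9*b/5


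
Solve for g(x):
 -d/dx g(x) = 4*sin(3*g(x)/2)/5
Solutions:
 4*x/5 + log(cos(3*g(x)/2) - 1)/3 - log(cos(3*g(x)/2) + 1)/3 = C1


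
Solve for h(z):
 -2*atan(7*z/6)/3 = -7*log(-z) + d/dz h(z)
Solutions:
 h(z) = C1 + 7*z*log(-z) - 2*z*atan(7*z/6)/3 - 7*z + 2*log(49*z^2 + 36)/7


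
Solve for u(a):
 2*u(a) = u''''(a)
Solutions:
 u(a) = C1*exp(-2^(1/4)*a) + C2*exp(2^(1/4)*a) + C3*sin(2^(1/4)*a) + C4*cos(2^(1/4)*a)


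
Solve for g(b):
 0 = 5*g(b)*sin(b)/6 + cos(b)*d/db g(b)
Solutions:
 g(b) = C1*cos(b)^(5/6)


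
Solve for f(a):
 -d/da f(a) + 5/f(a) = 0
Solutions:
 f(a) = -sqrt(C1 + 10*a)
 f(a) = sqrt(C1 + 10*a)


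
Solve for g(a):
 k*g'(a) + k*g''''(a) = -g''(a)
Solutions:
 g(a) = C1 + C2*exp(2^(1/3)*a*(6^(1/3)*(sqrt(3)*sqrt(27 + 4/k^3) + 9)^(1/3)/12 - 2^(1/3)*3^(5/6)*I*(sqrt(3)*sqrt(27 + 4/k^3) + 9)^(1/3)/12 + 2/(k*(-3^(1/3) + 3^(5/6)*I)*(sqrt(3)*sqrt(27 + 4/k^3) + 9)^(1/3)))) + C3*exp(2^(1/3)*a*(6^(1/3)*(sqrt(3)*sqrt(27 + 4/k^3) + 9)^(1/3)/12 + 2^(1/3)*3^(5/6)*I*(sqrt(3)*sqrt(27 + 4/k^3) + 9)^(1/3)/12 - 2/(k*(3^(1/3) + 3^(5/6)*I)*(sqrt(3)*sqrt(27 + 4/k^3) + 9)^(1/3)))) + C4*exp(6^(1/3)*a*(-2^(1/3)*(sqrt(3)*sqrt(27 + 4/k^3) + 9)^(1/3) + 2*3^(1/3)/(k*(sqrt(3)*sqrt(27 + 4/k^3) + 9)^(1/3)))/6)


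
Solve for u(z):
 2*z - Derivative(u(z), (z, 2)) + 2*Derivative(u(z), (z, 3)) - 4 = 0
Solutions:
 u(z) = C1 + C2*z + C3*exp(z/2) + z^3/3


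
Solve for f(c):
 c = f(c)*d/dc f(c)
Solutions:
 f(c) = -sqrt(C1 + c^2)
 f(c) = sqrt(C1 + c^2)


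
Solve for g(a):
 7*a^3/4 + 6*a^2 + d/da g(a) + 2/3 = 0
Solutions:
 g(a) = C1 - 7*a^4/16 - 2*a^3 - 2*a/3


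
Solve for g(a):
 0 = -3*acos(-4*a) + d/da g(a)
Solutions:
 g(a) = C1 + 3*a*acos(-4*a) + 3*sqrt(1 - 16*a^2)/4


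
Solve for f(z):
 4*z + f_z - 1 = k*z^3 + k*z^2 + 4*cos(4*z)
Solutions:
 f(z) = C1 + k*z^4/4 + k*z^3/3 - 2*z^2 + z + sin(4*z)


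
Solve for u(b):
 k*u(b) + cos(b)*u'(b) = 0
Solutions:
 u(b) = C1*exp(k*(log(sin(b) - 1) - log(sin(b) + 1))/2)


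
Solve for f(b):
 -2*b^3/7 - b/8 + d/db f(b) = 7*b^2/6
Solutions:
 f(b) = C1 + b^4/14 + 7*b^3/18 + b^2/16


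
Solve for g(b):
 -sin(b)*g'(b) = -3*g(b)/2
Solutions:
 g(b) = C1*(cos(b) - 1)^(3/4)/(cos(b) + 1)^(3/4)


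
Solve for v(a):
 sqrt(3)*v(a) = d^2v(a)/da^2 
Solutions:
 v(a) = C1*exp(-3^(1/4)*a) + C2*exp(3^(1/4)*a)


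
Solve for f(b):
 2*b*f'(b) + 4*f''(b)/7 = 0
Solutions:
 f(b) = C1 + C2*erf(sqrt(7)*b/2)


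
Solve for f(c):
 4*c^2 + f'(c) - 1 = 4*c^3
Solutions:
 f(c) = C1 + c^4 - 4*c^3/3 + c


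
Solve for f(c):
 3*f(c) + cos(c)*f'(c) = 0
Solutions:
 f(c) = C1*(sin(c) - 1)^(3/2)/(sin(c) + 1)^(3/2)


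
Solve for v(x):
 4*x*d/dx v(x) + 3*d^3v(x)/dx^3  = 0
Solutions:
 v(x) = C1 + Integral(C2*airyai(-6^(2/3)*x/3) + C3*airybi(-6^(2/3)*x/3), x)


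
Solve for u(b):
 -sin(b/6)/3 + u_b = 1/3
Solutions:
 u(b) = C1 + b/3 - 2*cos(b/6)


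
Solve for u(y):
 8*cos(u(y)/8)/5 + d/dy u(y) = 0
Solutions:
 8*y/5 - 4*log(sin(u(y)/8) - 1) + 4*log(sin(u(y)/8) + 1) = C1


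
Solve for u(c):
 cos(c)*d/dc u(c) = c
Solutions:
 u(c) = C1 + Integral(c/cos(c), c)


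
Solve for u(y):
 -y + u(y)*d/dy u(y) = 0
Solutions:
 u(y) = -sqrt(C1 + y^2)
 u(y) = sqrt(C1 + y^2)


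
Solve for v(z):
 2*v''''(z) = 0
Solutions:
 v(z) = C1 + C2*z + C3*z^2 + C4*z^3


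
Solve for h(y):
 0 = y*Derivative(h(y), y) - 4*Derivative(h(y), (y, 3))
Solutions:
 h(y) = C1 + Integral(C2*airyai(2^(1/3)*y/2) + C3*airybi(2^(1/3)*y/2), y)


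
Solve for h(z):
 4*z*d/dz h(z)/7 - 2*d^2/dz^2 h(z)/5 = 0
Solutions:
 h(z) = C1 + C2*erfi(sqrt(35)*z/7)


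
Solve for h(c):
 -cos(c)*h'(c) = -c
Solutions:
 h(c) = C1 + Integral(c/cos(c), c)


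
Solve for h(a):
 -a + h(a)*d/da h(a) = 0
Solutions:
 h(a) = -sqrt(C1 + a^2)
 h(a) = sqrt(C1 + a^2)


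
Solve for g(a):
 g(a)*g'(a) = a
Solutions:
 g(a) = -sqrt(C1 + a^2)
 g(a) = sqrt(C1 + a^2)


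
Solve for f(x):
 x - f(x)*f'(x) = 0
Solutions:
 f(x) = -sqrt(C1 + x^2)
 f(x) = sqrt(C1 + x^2)


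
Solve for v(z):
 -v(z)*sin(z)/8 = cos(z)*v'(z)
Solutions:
 v(z) = C1*cos(z)^(1/8)


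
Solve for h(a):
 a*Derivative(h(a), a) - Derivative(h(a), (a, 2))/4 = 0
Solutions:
 h(a) = C1 + C2*erfi(sqrt(2)*a)


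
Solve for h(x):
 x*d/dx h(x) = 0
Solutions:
 h(x) = C1


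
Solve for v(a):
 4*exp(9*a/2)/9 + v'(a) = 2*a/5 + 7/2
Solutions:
 v(a) = C1 + a^2/5 + 7*a/2 - 8*exp(9*a/2)/81


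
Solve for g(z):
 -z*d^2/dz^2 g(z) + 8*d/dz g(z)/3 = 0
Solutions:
 g(z) = C1 + C2*z^(11/3)


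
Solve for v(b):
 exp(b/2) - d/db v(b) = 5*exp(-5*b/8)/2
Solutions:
 v(b) = C1 + 2*exp(b/2) + 4*exp(-5*b/8)


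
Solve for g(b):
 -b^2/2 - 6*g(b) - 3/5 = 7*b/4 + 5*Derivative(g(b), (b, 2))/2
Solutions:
 g(b) = C1*sin(2*sqrt(15)*b/5) + C2*cos(2*sqrt(15)*b/5) - b^2/12 - 7*b/24 - 11/360


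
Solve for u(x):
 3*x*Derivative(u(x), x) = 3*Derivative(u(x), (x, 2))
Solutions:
 u(x) = C1 + C2*erfi(sqrt(2)*x/2)


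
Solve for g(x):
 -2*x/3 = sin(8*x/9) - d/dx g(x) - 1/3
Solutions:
 g(x) = C1 + x^2/3 - x/3 - 9*cos(8*x/9)/8


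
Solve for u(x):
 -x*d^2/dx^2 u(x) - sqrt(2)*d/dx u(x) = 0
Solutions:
 u(x) = C1 + C2*x^(1 - sqrt(2))


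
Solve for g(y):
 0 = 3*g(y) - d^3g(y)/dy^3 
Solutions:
 g(y) = C3*exp(3^(1/3)*y) + (C1*sin(3^(5/6)*y/2) + C2*cos(3^(5/6)*y/2))*exp(-3^(1/3)*y/2)


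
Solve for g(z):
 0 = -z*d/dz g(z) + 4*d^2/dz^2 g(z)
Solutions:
 g(z) = C1 + C2*erfi(sqrt(2)*z/4)


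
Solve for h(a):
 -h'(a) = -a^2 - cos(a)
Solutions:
 h(a) = C1 + a^3/3 + sin(a)


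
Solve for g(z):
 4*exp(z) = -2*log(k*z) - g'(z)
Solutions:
 g(z) = C1 - 2*z*log(k*z) + 2*z - 4*exp(z)


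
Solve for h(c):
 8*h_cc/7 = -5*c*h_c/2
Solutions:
 h(c) = C1 + C2*erf(sqrt(70)*c/8)


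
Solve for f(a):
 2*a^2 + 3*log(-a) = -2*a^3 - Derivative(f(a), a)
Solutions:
 f(a) = C1 - a^4/2 - 2*a^3/3 - 3*a*log(-a) + 3*a


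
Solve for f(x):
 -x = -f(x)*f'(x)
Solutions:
 f(x) = -sqrt(C1 + x^2)
 f(x) = sqrt(C1 + x^2)


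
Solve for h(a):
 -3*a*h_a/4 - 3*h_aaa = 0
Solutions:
 h(a) = C1 + Integral(C2*airyai(-2^(1/3)*a/2) + C3*airybi(-2^(1/3)*a/2), a)


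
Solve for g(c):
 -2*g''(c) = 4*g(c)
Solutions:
 g(c) = C1*sin(sqrt(2)*c) + C2*cos(sqrt(2)*c)


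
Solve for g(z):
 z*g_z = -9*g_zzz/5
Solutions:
 g(z) = C1 + Integral(C2*airyai(-15^(1/3)*z/3) + C3*airybi(-15^(1/3)*z/3), z)


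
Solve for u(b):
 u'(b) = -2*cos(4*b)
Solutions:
 u(b) = C1 - sin(4*b)/2


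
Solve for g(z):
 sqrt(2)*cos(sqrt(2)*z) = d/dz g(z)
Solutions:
 g(z) = C1 + sin(sqrt(2)*z)


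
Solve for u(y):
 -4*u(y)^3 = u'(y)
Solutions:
 u(y) = -sqrt(2)*sqrt(-1/(C1 - 4*y))/2
 u(y) = sqrt(2)*sqrt(-1/(C1 - 4*y))/2


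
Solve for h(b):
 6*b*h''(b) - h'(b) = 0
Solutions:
 h(b) = C1 + C2*b^(7/6)


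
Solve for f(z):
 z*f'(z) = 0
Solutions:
 f(z) = C1


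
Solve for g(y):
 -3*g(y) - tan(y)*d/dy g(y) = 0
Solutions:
 g(y) = C1/sin(y)^3


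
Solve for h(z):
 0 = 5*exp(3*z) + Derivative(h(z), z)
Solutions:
 h(z) = C1 - 5*exp(3*z)/3


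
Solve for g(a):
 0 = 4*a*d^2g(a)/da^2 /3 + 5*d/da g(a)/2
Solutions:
 g(a) = C1 + C2/a^(7/8)


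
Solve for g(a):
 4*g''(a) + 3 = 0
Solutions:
 g(a) = C1 + C2*a - 3*a^2/8


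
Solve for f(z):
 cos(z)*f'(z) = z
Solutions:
 f(z) = C1 + Integral(z/cos(z), z)


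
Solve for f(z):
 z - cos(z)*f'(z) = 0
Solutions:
 f(z) = C1 + Integral(z/cos(z), z)


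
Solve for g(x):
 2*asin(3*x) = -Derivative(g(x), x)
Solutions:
 g(x) = C1 - 2*x*asin(3*x) - 2*sqrt(1 - 9*x^2)/3


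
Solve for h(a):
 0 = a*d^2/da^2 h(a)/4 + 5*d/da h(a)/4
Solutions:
 h(a) = C1 + C2/a^4


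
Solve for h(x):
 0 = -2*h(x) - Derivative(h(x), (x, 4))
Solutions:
 h(x) = (C1*sin(2^(3/4)*x/2) + C2*cos(2^(3/4)*x/2))*exp(-2^(3/4)*x/2) + (C3*sin(2^(3/4)*x/2) + C4*cos(2^(3/4)*x/2))*exp(2^(3/4)*x/2)


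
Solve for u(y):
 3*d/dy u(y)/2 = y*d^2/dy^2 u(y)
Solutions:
 u(y) = C1 + C2*y^(5/2)


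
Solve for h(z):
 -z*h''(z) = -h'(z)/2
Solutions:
 h(z) = C1 + C2*z^(3/2)


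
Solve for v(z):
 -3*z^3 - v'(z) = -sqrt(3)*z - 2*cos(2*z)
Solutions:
 v(z) = C1 - 3*z^4/4 + sqrt(3)*z^2/2 + sin(2*z)


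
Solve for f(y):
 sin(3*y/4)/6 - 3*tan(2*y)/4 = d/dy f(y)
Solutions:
 f(y) = C1 + 3*log(cos(2*y))/8 - 2*cos(3*y/4)/9


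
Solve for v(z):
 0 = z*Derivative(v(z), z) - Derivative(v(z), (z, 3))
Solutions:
 v(z) = C1 + Integral(C2*airyai(z) + C3*airybi(z), z)


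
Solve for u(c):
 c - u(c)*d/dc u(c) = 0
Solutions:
 u(c) = -sqrt(C1 + c^2)
 u(c) = sqrt(C1 + c^2)


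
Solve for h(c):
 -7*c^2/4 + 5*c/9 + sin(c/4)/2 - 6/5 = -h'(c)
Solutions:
 h(c) = C1 + 7*c^3/12 - 5*c^2/18 + 6*c/5 + 2*cos(c/4)


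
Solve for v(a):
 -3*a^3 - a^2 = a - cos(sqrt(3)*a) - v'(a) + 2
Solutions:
 v(a) = C1 + 3*a^4/4 + a^3/3 + a^2/2 + 2*a - sqrt(3)*sin(sqrt(3)*a)/3


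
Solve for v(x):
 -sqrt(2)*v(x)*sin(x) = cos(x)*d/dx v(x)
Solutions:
 v(x) = C1*cos(x)^(sqrt(2))


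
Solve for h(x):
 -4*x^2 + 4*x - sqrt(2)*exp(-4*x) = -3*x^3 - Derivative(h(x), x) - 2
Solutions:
 h(x) = C1 - 3*x^4/4 + 4*x^3/3 - 2*x^2 - 2*x - sqrt(2)*exp(-4*x)/4


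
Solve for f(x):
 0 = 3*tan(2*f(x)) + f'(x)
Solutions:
 f(x) = -asin(C1*exp(-6*x))/2 + pi/2
 f(x) = asin(C1*exp(-6*x))/2


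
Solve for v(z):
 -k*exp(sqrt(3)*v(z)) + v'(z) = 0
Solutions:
 v(z) = sqrt(3)*(2*log(-1/(C1 + k*z)) - log(3))/6


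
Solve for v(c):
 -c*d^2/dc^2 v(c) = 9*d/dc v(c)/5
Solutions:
 v(c) = C1 + C2/c^(4/5)


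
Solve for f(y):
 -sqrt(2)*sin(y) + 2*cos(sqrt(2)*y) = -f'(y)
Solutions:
 f(y) = C1 - sqrt(2)*sin(sqrt(2)*y) - sqrt(2)*cos(y)


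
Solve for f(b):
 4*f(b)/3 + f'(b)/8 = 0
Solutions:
 f(b) = C1*exp(-32*b/3)


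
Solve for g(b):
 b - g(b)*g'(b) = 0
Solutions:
 g(b) = -sqrt(C1 + b^2)
 g(b) = sqrt(C1 + b^2)


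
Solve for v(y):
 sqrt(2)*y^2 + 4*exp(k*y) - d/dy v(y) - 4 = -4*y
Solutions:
 v(y) = C1 + sqrt(2)*y^3/3 + 2*y^2 - 4*y + 4*exp(k*y)/k


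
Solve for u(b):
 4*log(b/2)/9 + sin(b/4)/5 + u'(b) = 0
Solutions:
 u(b) = C1 - 4*b*log(b)/9 + 4*b*log(2)/9 + 4*b/9 + 4*cos(b/4)/5


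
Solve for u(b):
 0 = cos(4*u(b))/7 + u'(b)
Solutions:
 b/7 - log(sin(4*u(b)) - 1)/8 + log(sin(4*u(b)) + 1)/8 = C1


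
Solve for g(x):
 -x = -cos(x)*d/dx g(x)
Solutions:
 g(x) = C1 + Integral(x/cos(x), x)


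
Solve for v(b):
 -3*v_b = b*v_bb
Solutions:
 v(b) = C1 + C2/b^2


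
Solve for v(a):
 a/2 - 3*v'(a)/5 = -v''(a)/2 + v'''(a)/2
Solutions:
 v(a) = C1 + 5*a^2/12 + 25*a/36 + (C2*sin(sqrt(95)*a/10) + C3*cos(sqrt(95)*a/10))*exp(a/2)


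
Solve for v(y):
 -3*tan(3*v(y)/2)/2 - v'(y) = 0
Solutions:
 v(y) = -2*asin(C1*exp(-9*y/4))/3 + 2*pi/3
 v(y) = 2*asin(C1*exp(-9*y/4))/3


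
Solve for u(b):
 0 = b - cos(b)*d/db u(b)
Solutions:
 u(b) = C1 + Integral(b/cos(b), b)


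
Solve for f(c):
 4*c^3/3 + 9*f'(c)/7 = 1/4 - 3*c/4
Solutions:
 f(c) = C1 - 7*c^4/27 - 7*c^2/24 + 7*c/36


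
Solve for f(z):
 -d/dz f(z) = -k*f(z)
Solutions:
 f(z) = C1*exp(k*z)


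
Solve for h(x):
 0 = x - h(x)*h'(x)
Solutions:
 h(x) = -sqrt(C1 + x^2)
 h(x) = sqrt(C1 + x^2)


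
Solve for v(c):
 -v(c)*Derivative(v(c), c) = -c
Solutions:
 v(c) = -sqrt(C1 + c^2)
 v(c) = sqrt(C1 + c^2)


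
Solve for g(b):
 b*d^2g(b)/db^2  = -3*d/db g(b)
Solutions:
 g(b) = C1 + C2/b^2


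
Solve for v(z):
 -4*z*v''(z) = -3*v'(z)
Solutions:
 v(z) = C1 + C2*z^(7/4)


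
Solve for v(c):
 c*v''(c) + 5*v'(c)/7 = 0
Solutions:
 v(c) = C1 + C2*c^(2/7)


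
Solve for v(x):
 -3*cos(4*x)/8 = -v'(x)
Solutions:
 v(x) = C1 + 3*sin(4*x)/32


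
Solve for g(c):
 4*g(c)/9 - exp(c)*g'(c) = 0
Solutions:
 g(c) = C1*exp(-4*exp(-c)/9)


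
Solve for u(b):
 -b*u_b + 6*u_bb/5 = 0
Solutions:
 u(b) = C1 + C2*erfi(sqrt(15)*b/6)


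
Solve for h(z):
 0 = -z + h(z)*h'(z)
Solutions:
 h(z) = -sqrt(C1 + z^2)
 h(z) = sqrt(C1 + z^2)


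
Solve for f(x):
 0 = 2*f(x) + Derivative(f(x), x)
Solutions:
 f(x) = C1*exp(-2*x)


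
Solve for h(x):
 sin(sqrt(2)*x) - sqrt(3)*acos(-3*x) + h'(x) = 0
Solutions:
 h(x) = C1 + sqrt(3)*(x*acos(-3*x) + sqrt(1 - 9*x^2)/3) + sqrt(2)*cos(sqrt(2)*x)/2


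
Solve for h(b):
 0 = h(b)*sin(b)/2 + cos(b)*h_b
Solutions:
 h(b) = C1*sqrt(cos(b))


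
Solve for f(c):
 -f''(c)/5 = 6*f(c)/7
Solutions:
 f(c) = C1*sin(sqrt(210)*c/7) + C2*cos(sqrt(210)*c/7)


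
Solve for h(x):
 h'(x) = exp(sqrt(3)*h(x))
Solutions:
 h(x) = sqrt(3)*(2*log(-1/(C1 + x)) - log(3))/6


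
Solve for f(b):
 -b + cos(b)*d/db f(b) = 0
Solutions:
 f(b) = C1 + Integral(b/cos(b), b)


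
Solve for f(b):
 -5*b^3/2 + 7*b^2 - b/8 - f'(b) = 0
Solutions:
 f(b) = C1 - 5*b^4/8 + 7*b^3/3 - b^2/16


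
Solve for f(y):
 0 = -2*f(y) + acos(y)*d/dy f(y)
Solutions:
 f(y) = C1*exp(2*Integral(1/acos(y), y))


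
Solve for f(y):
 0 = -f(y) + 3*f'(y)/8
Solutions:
 f(y) = C1*exp(8*y/3)


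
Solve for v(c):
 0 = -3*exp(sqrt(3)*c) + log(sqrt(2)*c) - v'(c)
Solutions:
 v(c) = C1 + c*log(c) + c*(-1 + log(2)/2) - sqrt(3)*exp(sqrt(3)*c)


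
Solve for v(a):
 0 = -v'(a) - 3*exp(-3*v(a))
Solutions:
 v(a) = log(C1 - 9*a)/3
 v(a) = log((-3^(1/3) - 3^(5/6)*I)*(C1 - 3*a)^(1/3)/2)
 v(a) = log((-3^(1/3) + 3^(5/6)*I)*(C1 - 3*a)^(1/3)/2)


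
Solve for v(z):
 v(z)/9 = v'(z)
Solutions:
 v(z) = C1*exp(z/9)


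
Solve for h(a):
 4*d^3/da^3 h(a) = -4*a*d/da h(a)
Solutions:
 h(a) = C1 + Integral(C2*airyai(-a) + C3*airybi(-a), a)


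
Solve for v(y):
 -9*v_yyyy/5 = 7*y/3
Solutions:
 v(y) = C1 + C2*y + C3*y^2 + C4*y^3 - 7*y^5/648


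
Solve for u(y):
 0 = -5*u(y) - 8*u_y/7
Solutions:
 u(y) = C1*exp(-35*y/8)


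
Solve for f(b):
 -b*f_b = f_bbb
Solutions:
 f(b) = C1 + Integral(C2*airyai(-b) + C3*airybi(-b), b)


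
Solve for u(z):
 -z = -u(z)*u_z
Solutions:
 u(z) = -sqrt(C1 + z^2)
 u(z) = sqrt(C1 + z^2)


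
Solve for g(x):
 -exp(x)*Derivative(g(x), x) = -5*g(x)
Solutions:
 g(x) = C1*exp(-5*exp(-x))


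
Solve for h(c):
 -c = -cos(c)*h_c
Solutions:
 h(c) = C1 + Integral(c/cos(c), c)


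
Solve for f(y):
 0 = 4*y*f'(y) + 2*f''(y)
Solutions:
 f(y) = C1 + C2*erf(y)


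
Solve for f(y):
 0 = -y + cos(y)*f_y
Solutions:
 f(y) = C1 + Integral(y/cos(y), y)


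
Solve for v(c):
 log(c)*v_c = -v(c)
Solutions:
 v(c) = C1*exp(-li(c))


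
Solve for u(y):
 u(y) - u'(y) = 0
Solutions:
 u(y) = C1*exp(y)


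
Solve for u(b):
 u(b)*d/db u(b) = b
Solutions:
 u(b) = -sqrt(C1 + b^2)
 u(b) = sqrt(C1 + b^2)


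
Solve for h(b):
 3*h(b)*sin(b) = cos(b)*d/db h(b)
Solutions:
 h(b) = C1/cos(b)^3


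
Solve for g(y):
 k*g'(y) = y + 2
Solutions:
 g(y) = C1 + y^2/(2*k) + 2*y/k


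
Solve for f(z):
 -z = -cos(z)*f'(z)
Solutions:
 f(z) = C1 + Integral(z/cos(z), z)


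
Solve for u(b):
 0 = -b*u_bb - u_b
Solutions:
 u(b) = C1 + C2*log(b)


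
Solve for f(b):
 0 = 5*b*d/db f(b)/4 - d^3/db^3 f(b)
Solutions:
 f(b) = C1 + Integral(C2*airyai(10^(1/3)*b/2) + C3*airybi(10^(1/3)*b/2), b)


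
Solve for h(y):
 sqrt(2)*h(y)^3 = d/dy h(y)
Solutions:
 h(y) = -sqrt(2)*sqrt(-1/(C1 + sqrt(2)*y))/2
 h(y) = sqrt(2)*sqrt(-1/(C1 + sqrt(2)*y))/2


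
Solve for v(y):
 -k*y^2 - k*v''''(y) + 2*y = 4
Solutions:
 v(y) = C1 + C2*y + C3*y^2 + C4*y^3 - y^6/360 + y^5/(60*k) - y^4/(6*k)


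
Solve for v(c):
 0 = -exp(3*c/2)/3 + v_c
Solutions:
 v(c) = C1 + 2*exp(3*c/2)/9


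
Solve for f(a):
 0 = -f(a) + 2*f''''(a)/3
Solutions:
 f(a) = C1*exp(-2^(3/4)*3^(1/4)*a/2) + C2*exp(2^(3/4)*3^(1/4)*a/2) + C3*sin(2^(3/4)*3^(1/4)*a/2) + C4*cos(2^(3/4)*3^(1/4)*a/2)


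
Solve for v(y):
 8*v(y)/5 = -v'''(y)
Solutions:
 v(y) = C3*exp(-2*5^(2/3)*y/5) + (C1*sin(sqrt(3)*5^(2/3)*y/5) + C2*cos(sqrt(3)*5^(2/3)*y/5))*exp(5^(2/3)*y/5)


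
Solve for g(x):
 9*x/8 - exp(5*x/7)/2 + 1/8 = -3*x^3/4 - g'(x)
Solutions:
 g(x) = C1 - 3*x^4/16 - 9*x^2/16 - x/8 + 7*exp(5*x/7)/10


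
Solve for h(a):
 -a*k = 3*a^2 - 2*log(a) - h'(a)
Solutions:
 h(a) = C1 + a^3 + a^2*k/2 - 2*a*log(a) + 2*a


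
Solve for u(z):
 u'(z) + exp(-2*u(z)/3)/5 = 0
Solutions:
 u(z) = 3*log(-sqrt(C1 - z)) - 3*log(15) + 3*log(30)/2
 u(z) = 3*log(C1 - z)/2 - 3*log(15) + 3*log(30)/2


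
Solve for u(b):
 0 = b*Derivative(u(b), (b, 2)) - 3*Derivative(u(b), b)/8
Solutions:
 u(b) = C1 + C2*b^(11/8)


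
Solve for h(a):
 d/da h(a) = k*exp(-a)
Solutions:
 h(a) = C1 - k*exp(-a)


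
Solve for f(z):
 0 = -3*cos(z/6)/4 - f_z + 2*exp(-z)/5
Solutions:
 f(z) = C1 - 9*sin(z/6)/2 - 2*exp(-z)/5


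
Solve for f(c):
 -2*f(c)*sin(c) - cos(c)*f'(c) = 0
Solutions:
 f(c) = C1*cos(c)^2


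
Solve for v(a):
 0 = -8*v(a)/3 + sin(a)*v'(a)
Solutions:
 v(a) = C1*(cos(a) - 1)^(4/3)/(cos(a) + 1)^(4/3)


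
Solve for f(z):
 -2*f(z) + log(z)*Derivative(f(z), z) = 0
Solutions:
 f(z) = C1*exp(2*li(z))


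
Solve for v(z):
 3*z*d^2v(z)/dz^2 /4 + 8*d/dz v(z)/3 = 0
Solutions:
 v(z) = C1 + C2/z^(23/9)


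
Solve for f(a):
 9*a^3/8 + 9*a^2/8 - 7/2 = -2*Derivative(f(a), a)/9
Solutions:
 f(a) = C1 - 81*a^4/64 - 27*a^3/16 + 63*a/4


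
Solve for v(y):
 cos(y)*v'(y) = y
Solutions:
 v(y) = C1 + Integral(y/cos(y), y)


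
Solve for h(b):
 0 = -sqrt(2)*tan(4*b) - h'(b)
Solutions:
 h(b) = C1 + sqrt(2)*log(cos(4*b))/4


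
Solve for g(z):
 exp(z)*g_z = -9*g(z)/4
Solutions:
 g(z) = C1*exp(9*exp(-z)/4)


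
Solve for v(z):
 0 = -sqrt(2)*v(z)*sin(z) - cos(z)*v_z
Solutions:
 v(z) = C1*cos(z)^(sqrt(2))


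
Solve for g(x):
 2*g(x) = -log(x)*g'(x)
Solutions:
 g(x) = C1*exp(-2*li(x))


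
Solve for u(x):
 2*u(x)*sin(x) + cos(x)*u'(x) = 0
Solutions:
 u(x) = C1*cos(x)^2


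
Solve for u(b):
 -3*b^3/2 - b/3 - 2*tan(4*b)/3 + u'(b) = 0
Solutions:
 u(b) = C1 + 3*b^4/8 + b^2/6 - log(cos(4*b))/6


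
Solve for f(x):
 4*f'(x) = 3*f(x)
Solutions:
 f(x) = C1*exp(3*x/4)


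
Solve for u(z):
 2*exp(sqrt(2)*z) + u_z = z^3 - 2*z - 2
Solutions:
 u(z) = C1 + z^4/4 - z^2 - 2*z - sqrt(2)*exp(sqrt(2)*z)


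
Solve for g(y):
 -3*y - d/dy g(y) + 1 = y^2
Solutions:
 g(y) = C1 - y^3/3 - 3*y^2/2 + y


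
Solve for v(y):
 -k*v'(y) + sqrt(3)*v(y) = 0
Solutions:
 v(y) = C1*exp(sqrt(3)*y/k)


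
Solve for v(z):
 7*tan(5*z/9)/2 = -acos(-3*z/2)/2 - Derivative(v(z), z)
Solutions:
 v(z) = C1 - z*acos(-3*z/2)/2 - sqrt(4 - 9*z^2)/6 + 63*log(cos(5*z/9))/10


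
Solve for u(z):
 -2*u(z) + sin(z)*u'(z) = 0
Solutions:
 u(z) = C1*(cos(z) - 1)/(cos(z) + 1)


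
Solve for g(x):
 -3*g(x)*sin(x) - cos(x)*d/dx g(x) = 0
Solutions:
 g(x) = C1*cos(x)^3


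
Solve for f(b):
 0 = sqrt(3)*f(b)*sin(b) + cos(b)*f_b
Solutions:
 f(b) = C1*cos(b)^(sqrt(3))


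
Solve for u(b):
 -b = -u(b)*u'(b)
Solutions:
 u(b) = -sqrt(C1 + b^2)
 u(b) = sqrt(C1 + b^2)


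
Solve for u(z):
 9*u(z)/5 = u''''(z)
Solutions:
 u(z) = C1*exp(-sqrt(3)*5^(3/4)*z/5) + C2*exp(sqrt(3)*5^(3/4)*z/5) + C3*sin(sqrt(3)*5^(3/4)*z/5) + C4*cos(sqrt(3)*5^(3/4)*z/5)


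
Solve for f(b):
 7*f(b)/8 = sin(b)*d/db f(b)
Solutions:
 f(b) = C1*(cos(b) - 1)^(7/16)/(cos(b) + 1)^(7/16)


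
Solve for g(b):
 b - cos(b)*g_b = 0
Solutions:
 g(b) = C1 + Integral(b/cos(b), b)


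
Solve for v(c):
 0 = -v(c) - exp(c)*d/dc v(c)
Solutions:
 v(c) = C1*exp(exp(-c))


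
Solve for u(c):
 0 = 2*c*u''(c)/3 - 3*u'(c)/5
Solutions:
 u(c) = C1 + C2*c^(19/10)


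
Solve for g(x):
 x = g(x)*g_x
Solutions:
 g(x) = -sqrt(C1 + x^2)
 g(x) = sqrt(C1 + x^2)


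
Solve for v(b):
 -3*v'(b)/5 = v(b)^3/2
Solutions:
 v(b) = -sqrt(3)*sqrt(-1/(C1 - 5*b))
 v(b) = sqrt(3)*sqrt(-1/(C1 - 5*b))


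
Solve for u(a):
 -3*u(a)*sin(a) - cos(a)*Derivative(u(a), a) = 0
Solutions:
 u(a) = C1*cos(a)^3


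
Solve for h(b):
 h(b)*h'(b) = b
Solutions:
 h(b) = -sqrt(C1 + b^2)
 h(b) = sqrt(C1 + b^2)


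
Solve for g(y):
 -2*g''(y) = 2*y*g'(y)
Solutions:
 g(y) = C1 + C2*erf(sqrt(2)*y/2)


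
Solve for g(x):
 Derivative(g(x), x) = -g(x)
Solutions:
 g(x) = C1*exp(-x)


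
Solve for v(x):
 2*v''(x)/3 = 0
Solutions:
 v(x) = C1 + C2*x


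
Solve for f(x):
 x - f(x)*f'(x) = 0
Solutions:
 f(x) = -sqrt(C1 + x^2)
 f(x) = sqrt(C1 + x^2)


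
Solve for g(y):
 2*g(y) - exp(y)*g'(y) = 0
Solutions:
 g(y) = C1*exp(-2*exp(-y))


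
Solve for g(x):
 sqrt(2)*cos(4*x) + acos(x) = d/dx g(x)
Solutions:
 g(x) = C1 + x*acos(x) - sqrt(1 - x^2) + sqrt(2)*sin(4*x)/4


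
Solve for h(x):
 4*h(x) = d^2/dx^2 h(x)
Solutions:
 h(x) = C1*exp(-2*x) + C2*exp(2*x)


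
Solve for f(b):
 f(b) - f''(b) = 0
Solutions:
 f(b) = C1*exp(-b) + C2*exp(b)


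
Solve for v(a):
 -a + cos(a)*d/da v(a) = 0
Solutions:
 v(a) = C1 + Integral(a/cos(a), a)


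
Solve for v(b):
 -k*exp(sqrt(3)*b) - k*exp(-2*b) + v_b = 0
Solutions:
 v(b) = C1 + sqrt(3)*k*exp(sqrt(3)*b)/3 - k*exp(-2*b)/2


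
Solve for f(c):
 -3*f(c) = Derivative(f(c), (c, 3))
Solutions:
 f(c) = C3*exp(-3^(1/3)*c) + (C1*sin(3^(5/6)*c/2) + C2*cos(3^(5/6)*c/2))*exp(3^(1/3)*c/2)


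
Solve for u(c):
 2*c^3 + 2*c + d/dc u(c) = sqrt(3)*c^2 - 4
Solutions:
 u(c) = C1 - c^4/2 + sqrt(3)*c^3/3 - c^2 - 4*c


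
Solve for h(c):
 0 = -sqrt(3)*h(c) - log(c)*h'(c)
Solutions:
 h(c) = C1*exp(-sqrt(3)*li(c))


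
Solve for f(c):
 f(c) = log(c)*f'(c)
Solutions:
 f(c) = C1*exp(li(c))


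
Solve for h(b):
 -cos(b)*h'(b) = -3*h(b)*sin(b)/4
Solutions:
 h(b) = C1/cos(b)^(3/4)


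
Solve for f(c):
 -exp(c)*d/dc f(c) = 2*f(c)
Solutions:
 f(c) = C1*exp(2*exp(-c))


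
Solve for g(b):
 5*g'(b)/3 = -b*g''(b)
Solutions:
 g(b) = C1 + C2/b^(2/3)


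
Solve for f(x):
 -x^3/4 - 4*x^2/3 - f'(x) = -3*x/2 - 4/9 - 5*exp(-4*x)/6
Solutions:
 f(x) = C1 - x^4/16 - 4*x^3/9 + 3*x^2/4 + 4*x/9 - 5*exp(-4*x)/24


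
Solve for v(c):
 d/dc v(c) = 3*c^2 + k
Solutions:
 v(c) = C1 + c^3 + c*k


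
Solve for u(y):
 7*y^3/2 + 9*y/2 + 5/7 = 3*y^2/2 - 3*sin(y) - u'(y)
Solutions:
 u(y) = C1 - 7*y^4/8 + y^3/2 - 9*y^2/4 - 5*y/7 + 3*cos(y)


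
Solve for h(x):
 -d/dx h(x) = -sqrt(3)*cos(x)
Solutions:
 h(x) = C1 + sqrt(3)*sin(x)


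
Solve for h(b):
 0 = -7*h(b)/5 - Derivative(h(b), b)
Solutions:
 h(b) = C1*exp(-7*b/5)


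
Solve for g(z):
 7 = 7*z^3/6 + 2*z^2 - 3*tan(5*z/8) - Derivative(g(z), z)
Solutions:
 g(z) = C1 + 7*z^4/24 + 2*z^3/3 - 7*z + 24*log(cos(5*z/8))/5


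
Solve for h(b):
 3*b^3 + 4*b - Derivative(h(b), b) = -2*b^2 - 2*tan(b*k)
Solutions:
 h(b) = C1 + 3*b^4/4 + 2*b^3/3 + 2*b^2 + 2*Piecewise((-log(cos(b*k))/k, Ne(k, 0)), (0, True))


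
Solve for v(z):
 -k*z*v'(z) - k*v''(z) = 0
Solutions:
 v(z) = C1 + C2*erf(sqrt(2)*z/2)


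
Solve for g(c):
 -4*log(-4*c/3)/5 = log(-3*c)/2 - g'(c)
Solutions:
 g(c) = C1 + 13*c*log(-c)/10 + c*(-13 - 3*log(3) + 16*log(2))/10


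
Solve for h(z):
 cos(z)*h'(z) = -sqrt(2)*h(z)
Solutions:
 h(z) = C1*(sin(z) - 1)^(sqrt(2)/2)/(sin(z) + 1)^(sqrt(2)/2)


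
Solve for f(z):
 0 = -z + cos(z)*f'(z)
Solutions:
 f(z) = C1 + Integral(z/cos(z), z)


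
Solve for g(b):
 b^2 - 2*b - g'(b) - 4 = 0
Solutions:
 g(b) = C1 + b^3/3 - b^2 - 4*b


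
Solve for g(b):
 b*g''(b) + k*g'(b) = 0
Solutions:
 g(b) = C1 + b^(1 - re(k))*(C2*sin(log(b)*Abs(im(k))) + C3*cos(log(b)*im(k)))


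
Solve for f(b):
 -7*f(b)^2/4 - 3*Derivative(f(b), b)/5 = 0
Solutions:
 f(b) = 12/(C1 + 35*b)


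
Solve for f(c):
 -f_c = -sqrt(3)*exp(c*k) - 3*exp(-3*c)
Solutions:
 f(c) = C1 - exp(-3*c) + sqrt(3)*exp(c*k)/k


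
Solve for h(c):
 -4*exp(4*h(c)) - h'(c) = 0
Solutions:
 h(c) = log(-I*(1/(C1 + 16*c))^(1/4))
 h(c) = log(I*(1/(C1 + 16*c))^(1/4))
 h(c) = log(-(1/(C1 + 16*c))^(1/4))
 h(c) = log(1/(C1 + 16*c))/4


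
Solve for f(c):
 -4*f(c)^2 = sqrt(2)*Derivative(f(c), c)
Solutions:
 f(c) = 1/(C1 + 2*sqrt(2)*c)


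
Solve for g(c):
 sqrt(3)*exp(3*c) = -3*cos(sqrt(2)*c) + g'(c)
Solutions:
 g(c) = C1 + sqrt(3)*exp(3*c)/3 + 3*sqrt(2)*sin(sqrt(2)*c)/2


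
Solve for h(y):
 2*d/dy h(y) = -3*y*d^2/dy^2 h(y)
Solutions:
 h(y) = C1 + C2*y^(1/3)


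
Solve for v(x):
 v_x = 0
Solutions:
 v(x) = C1


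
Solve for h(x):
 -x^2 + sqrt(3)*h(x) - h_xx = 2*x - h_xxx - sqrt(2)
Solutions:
 h(x) = C1*exp(x*((-1 + sqrt(-4 + (-2 + 27*sqrt(3))^2)/2 + 27*sqrt(3)/2)^(-1/3) + 2 + (-1 + sqrt(-4 + (-2 + 27*sqrt(3))^2)/2 + 27*sqrt(3)/2)^(1/3))/6)*sin(sqrt(3)*x*(-(-1 + sqrt(-4 + (-2 + 27*sqrt(3))^2)/2 + 27*sqrt(3)/2)^(1/3) + (-1 + sqrt(-4 + (-2 + 27*sqrt(3))^2)/2 + 27*sqrt(3)/2)^(-1/3))/6) + C2*exp(x*((-1 + sqrt(-4 + (-2 + 27*sqrt(3))^2)/2 + 27*sqrt(3)/2)^(-1/3) + 2 + (-1 + sqrt(-4 + (-2 + 27*sqrt(3))^2)/2 + 27*sqrt(3)/2)^(1/3))/6)*cos(sqrt(3)*x*(-(-1 + sqrt(-4 + (-2 + 27*sqrt(3))^2)/2 + 27*sqrt(3)/2)^(1/3) + (-1 + sqrt(-4 + (-2 + 27*sqrt(3))^2)/2 + 27*sqrt(3)/2)^(-1/3))/6) + C3*exp(x*(-(-1 + sqrt(-4 + (-2 + 27*sqrt(3))^2)/2 + 27*sqrt(3)/2)^(1/3) - 1/(-1 + sqrt(-4 + (-2 + 27*sqrt(3))^2)/2 + 27*sqrt(3)/2)^(1/3) + 1)/3) + sqrt(3)*x^2/3 + 2*sqrt(3)*x/3 - sqrt(6)/3 + 2/3


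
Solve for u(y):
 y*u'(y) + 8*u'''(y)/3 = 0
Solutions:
 u(y) = C1 + Integral(C2*airyai(-3^(1/3)*y/2) + C3*airybi(-3^(1/3)*y/2), y)


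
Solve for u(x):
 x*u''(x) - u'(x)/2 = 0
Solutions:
 u(x) = C1 + C2*x^(3/2)


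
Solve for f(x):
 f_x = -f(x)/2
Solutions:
 f(x) = C1*exp(-x/2)


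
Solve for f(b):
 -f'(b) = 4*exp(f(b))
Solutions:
 f(b) = log(1/(C1 + 4*b))


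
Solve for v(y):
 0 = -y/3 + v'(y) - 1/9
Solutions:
 v(y) = C1 + y^2/6 + y/9


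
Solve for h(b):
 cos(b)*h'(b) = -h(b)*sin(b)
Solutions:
 h(b) = C1*cos(b)


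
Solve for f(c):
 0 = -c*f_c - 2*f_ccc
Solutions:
 f(c) = C1 + Integral(C2*airyai(-2^(2/3)*c/2) + C3*airybi(-2^(2/3)*c/2), c)


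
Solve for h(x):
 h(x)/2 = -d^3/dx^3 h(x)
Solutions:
 h(x) = C3*exp(-2^(2/3)*x/2) + (C1*sin(2^(2/3)*sqrt(3)*x/4) + C2*cos(2^(2/3)*sqrt(3)*x/4))*exp(2^(2/3)*x/4)


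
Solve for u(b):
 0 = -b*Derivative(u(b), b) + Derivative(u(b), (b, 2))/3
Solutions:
 u(b) = C1 + C2*erfi(sqrt(6)*b/2)


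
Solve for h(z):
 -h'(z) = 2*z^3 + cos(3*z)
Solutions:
 h(z) = C1 - z^4/2 - sin(3*z)/3


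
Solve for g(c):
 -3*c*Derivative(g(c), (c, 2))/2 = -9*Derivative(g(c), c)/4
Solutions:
 g(c) = C1 + C2*c^(5/2)


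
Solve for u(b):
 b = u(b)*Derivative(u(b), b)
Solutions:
 u(b) = -sqrt(C1 + b^2)
 u(b) = sqrt(C1 + b^2)


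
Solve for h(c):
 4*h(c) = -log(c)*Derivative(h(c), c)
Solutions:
 h(c) = C1*exp(-4*li(c))


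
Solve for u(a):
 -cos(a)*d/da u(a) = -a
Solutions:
 u(a) = C1 + Integral(a/cos(a), a)


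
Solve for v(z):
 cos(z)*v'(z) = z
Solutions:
 v(z) = C1 + Integral(z/cos(z), z)


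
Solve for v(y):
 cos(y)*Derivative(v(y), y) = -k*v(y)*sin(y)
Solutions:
 v(y) = C1*exp(k*log(cos(y)))


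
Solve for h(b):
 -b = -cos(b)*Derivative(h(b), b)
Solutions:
 h(b) = C1 + Integral(b/cos(b), b)


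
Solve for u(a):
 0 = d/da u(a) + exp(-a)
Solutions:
 u(a) = C1 + exp(-a)


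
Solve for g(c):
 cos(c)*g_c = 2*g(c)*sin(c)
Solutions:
 g(c) = C1/cos(c)^2


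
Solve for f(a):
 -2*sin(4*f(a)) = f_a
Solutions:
 f(a) = -acos((-C1 - exp(16*a))/(C1 - exp(16*a)))/4 + pi/2
 f(a) = acos((-C1 - exp(16*a))/(C1 - exp(16*a)))/4


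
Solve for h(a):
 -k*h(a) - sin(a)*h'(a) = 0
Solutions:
 h(a) = C1*exp(k*(-log(cos(a) - 1) + log(cos(a) + 1))/2)


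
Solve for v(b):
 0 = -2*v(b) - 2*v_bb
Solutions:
 v(b) = C1*sin(b) + C2*cos(b)


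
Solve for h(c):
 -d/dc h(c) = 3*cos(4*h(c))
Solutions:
 h(c) = -asin((C1 + exp(24*c))/(C1 - exp(24*c)))/4 + pi/4
 h(c) = asin((C1 + exp(24*c))/(C1 - exp(24*c)))/4


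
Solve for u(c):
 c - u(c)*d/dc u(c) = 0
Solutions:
 u(c) = -sqrt(C1 + c^2)
 u(c) = sqrt(C1 + c^2)


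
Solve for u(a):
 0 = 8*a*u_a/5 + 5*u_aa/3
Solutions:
 u(a) = C1 + C2*erf(2*sqrt(3)*a/5)


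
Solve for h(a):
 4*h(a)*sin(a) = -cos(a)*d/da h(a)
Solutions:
 h(a) = C1*cos(a)^4


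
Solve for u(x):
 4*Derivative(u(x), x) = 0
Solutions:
 u(x) = C1


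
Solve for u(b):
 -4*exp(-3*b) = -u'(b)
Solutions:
 u(b) = C1 - 4*exp(-3*b)/3


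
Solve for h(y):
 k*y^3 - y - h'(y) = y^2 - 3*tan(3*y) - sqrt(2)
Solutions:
 h(y) = C1 + k*y^4/4 - y^3/3 - y^2/2 + sqrt(2)*y - log(cos(3*y))


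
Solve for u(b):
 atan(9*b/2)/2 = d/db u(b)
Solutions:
 u(b) = C1 + b*atan(9*b/2)/2 - log(81*b^2 + 4)/18


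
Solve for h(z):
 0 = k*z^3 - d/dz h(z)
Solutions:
 h(z) = C1 + k*z^4/4


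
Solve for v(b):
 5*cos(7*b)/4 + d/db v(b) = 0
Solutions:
 v(b) = C1 - 5*sin(7*b)/28


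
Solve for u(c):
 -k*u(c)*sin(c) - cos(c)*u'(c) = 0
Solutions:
 u(c) = C1*exp(k*log(cos(c)))


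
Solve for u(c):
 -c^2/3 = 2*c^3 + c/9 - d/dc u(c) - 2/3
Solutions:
 u(c) = C1 + c^4/2 + c^3/9 + c^2/18 - 2*c/3


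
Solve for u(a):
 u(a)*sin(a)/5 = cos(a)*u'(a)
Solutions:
 u(a) = C1/cos(a)^(1/5)


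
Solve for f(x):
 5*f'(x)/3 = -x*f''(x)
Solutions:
 f(x) = C1 + C2/x^(2/3)


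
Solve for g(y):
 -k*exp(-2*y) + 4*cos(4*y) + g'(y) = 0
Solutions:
 g(y) = C1 - k*exp(-2*y)/2 - sin(4*y)


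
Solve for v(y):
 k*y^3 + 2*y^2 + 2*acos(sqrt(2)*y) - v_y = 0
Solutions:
 v(y) = C1 + k*y^4/4 + 2*y^3/3 + 2*y*acos(sqrt(2)*y) - sqrt(2)*sqrt(1 - 2*y^2)


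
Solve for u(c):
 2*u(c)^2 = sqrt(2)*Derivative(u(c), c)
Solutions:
 u(c) = -1/(C1 + sqrt(2)*c)


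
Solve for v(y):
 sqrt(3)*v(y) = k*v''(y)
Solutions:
 v(y) = C1*exp(-3^(1/4)*y*sqrt(1/k)) + C2*exp(3^(1/4)*y*sqrt(1/k))


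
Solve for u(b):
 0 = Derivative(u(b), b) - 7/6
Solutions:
 u(b) = C1 + 7*b/6


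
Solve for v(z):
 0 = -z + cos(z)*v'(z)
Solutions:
 v(z) = C1 + Integral(z/cos(z), z)


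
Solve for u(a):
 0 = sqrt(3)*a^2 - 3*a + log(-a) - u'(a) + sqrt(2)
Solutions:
 u(a) = C1 + sqrt(3)*a^3/3 - 3*a^2/2 + a*log(-a) + a*(-1 + sqrt(2))


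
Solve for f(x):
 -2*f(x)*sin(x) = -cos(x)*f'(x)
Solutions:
 f(x) = C1/cos(x)^2


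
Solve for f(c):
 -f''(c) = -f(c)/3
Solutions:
 f(c) = C1*exp(-sqrt(3)*c/3) + C2*exp(sqrt(3)*c/3)


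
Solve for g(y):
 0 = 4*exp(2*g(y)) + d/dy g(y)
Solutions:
 g(y) = log(-sqrt(-1/(C1 - 4*y))) - log(2)/2
 g(y) = log(-1/(C1 - 4*y))/2 - log(2)/2


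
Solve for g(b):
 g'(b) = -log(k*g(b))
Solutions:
 li(k*g(b))/k = C1 - b


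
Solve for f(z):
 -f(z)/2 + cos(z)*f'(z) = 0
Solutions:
 f(z) = C1*(sin(z) + 1)^(1/4)/(sin(z) - 1)^(1/4)


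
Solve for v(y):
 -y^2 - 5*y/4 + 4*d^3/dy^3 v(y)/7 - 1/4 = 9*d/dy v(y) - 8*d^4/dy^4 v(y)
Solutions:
 v(y) = C1 + C2*exp(-y*(2*2^(1/3)/(63*sqrt(1750245) + 83347)^(1/3) + 4 + 2^(2/3)*(63*sqrt(1750245) + 83347)^(1/3))/168)*sin(2^(1/3)*sqrt(3)*y*(-2^(1/3)*(63*sqrt(1750245) + 83347)^(1/3) + 2/(63*sqrt(1750245) + 83347)^(1/3))/168) + C3*exp(-y*(2*2^(1/3)/(63*sqrt(1750245) + 83347)^(1/3) + 4 + 2^(2/3)*(63*sqrt(1750245) + 83347)^(1/3))/168)*cos(2^(1/3)*sqrt(3)*y*(-2^(1/3)*(63*sqrt(1750245) + 83347)^(1/3) + 2/(63*sqrt(1750245) + 83347)^(1/3))/168) + C4*exp(y*(-2 + 2*2^(1/3)/(63*sqrt(1750245) + 83347)^(1/3) + 2^(2/3)*(63*sqrt(1750245) + 83347)^(1/3))/84) - y^3/27 - 5*y^2/72 - 95*y/2268


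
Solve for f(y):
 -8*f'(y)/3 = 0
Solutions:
 f(y) = C1


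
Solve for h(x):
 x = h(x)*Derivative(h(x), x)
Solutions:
 h(x) = -sqrt(C1 + x^2)
 h(x) = sqrt(C1 + x^2)


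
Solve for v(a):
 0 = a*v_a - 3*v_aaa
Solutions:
 v(a) = C1 + Integral(C2*airyai(3^(2/3)*a/3) + C3*airybi(3^(2/3)*a/3), a)


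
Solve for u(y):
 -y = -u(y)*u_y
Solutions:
 u(y) = -sqrt(C1 + y^2)
 u(y) = sqrt(C1 + y^2)


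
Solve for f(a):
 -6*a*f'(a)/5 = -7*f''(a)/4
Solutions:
 f(a) = C1 + C2*erfi(2*sqrt(105)*a/35)


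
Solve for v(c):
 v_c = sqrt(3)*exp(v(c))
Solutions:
 v(c) = log(-1/(C1 + sqrt(3)*c))


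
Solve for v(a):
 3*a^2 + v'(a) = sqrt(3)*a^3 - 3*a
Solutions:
 v(a) = C1 + sqrt(3)*a^4/4 - a^3 - 3*a^2/2


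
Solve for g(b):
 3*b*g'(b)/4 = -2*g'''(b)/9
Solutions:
 g(b) = C1 + Integral(C2*airyai(-3*b/2) + C3*airybi(-3*b/2), b)


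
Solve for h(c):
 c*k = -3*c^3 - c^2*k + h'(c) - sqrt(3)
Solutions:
 h(c) = C1 + 3*c^4/4 + c^3*k/3 + c^2*k/2 + sqrt(3)*c


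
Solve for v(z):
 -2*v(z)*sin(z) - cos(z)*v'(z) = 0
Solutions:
 v(z) = C1*cos(z)^2


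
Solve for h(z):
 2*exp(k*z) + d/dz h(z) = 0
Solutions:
 h(z) = C1 - 2*exp(k*z)/k


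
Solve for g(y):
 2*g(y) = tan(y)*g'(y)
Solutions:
 g(y) = C1*sin(y)^2


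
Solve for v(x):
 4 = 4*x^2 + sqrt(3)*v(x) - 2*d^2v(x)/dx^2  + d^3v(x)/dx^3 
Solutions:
 v(x) = C1*exp(x*(4/(-8 + sqrt(-256 + (-16 + 27*sqrt(3))^2)/2 + 27*sqrt(3)/2)^(1/3) + (-8 + sqrt(-256 + (-16 + 27*sqrt(3))^2)/2 + 27*sqrt(3)/2)^(1/3) + 4)/6)*sin(sqrt(3)*x*(-(-8 + sqrt(-256 + (-16 + 27*sqrt(3))^2)/2 + 27*sqrt(3)/2)^(1/3) + 4/(-8 + sqrt(-256 + (-16 + 27*sqrt(3))^2)/2 + 27*sqrt(3)/2)^(1/3))/6) + C2*exp(x*(4/(-8 + sqrt(-256 + (-16 + 27*sqrt(3))^2)/2 + 27*sqrt(3)/2)^(1/3) + (-8 + sqrt(-256 + (-16 + 27*sqrt(3))^2)/2 + 27*sqrt(3)/2)^(1/3) + 4)/6)*cos(sqrt(3)*x*(-(-8 + sqrt(-256 + (-16 + 27*sqrt(3))^2)/2 + 27*sqrt(3)/2)^(1/3) + 4/(-8 + sqrt(-256 + (-16 + 27*sqrt(3))^2)/2 + 27*sqrt(3)/2)^(1/3))/6) + C3*exp(x*(-(-8 + sqrt(-256 + (-16 + 27*sqrt(3))^2)/2 + 27*sqrt(3)/2)^(1/3) - 4/(-8 + sqrt(-256 + (-16 + 27*sqrt(3))^2)/2 + 27*sqrt(3)/2)^(1/3) + 2)/3) - 4*sqrt(3)*x^2/3 - 16/3 + 4*sqrt(3)/3


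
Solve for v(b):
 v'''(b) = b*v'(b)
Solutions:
 v(b) = C1 + Integral(C2*airyai(b) + C3*airybi(b), b)


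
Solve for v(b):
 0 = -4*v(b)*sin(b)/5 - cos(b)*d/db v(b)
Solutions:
 v(b) = C1*cos(b)^(4/5)


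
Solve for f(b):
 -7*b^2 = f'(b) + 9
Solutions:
 f(b) = C1 - 7*b^3/3 - 9*b


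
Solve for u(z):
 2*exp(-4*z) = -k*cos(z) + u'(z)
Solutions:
 u(z) = C1 + k*sin(z) - exp(-4*z)/2


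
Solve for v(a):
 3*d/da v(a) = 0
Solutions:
 v(a) = C1


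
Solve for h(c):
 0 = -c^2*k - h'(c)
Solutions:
 h(c) = C1 - c^3*k/3


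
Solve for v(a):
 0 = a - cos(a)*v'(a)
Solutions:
 v(a) = C1 + Integral(a/cos(a), a)


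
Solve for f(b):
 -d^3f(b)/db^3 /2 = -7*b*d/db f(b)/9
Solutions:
 f(b) = C1 + Integral(C2*airyai(42^(1/3)*b/3) + C3*airybi(42^(1/3)*b/3), b)


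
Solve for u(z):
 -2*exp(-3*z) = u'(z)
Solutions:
 u(z) = C1 + 2*exp(-3*z)/3


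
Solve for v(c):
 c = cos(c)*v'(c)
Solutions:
 v(c) = C1 + Integral(c/cos(c), c)


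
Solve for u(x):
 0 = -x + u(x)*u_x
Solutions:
 u(x) = -sqrt(C1 + x^2)
 u(x) = sqrt(C1 + x^2)


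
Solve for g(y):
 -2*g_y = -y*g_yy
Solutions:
 g(y) = C1 + C2*y^3


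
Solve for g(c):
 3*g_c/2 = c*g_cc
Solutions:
 g(c) = C1 + C2*c^(5/2)


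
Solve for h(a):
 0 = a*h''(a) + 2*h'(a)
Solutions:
 h(a) = C1 + C2/a


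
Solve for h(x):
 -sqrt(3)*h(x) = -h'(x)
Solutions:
 h(x) = C1*exp(sqrt(3)*x)


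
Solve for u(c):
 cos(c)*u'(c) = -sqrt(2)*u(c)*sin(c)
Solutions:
 u(c) = C1*cos(c)^(sqrt(2))


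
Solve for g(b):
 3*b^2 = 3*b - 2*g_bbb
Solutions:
 g(b) = C1 + C2*b + C3*b^2 - b^5/40 + b^4/16


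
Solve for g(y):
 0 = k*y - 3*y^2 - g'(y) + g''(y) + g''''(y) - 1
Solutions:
 g(y) = C1 + C2*exp(-y*(-2*18^(1/3)/(9 + sqrt(93))^(1/3) + 12^(1/3)*(9 + sqrt(93))^(1/3))/12)*sin(2^(1/3)*3^(1/6)*y*(6/(9 + sqrt(93))^(1/3) + 2^(1/3)*3^(2/3)*(9 + sqrt(93))^(1/3))/12) + C3*exp(-y*(-2*18^(1/3)/(9 + sqrt(93))^(1/3) + 12^(1/3)*(9 + sqrt(93))^(1/3))/12)*cos(2^(1/3)*3^(1/6)*y*(6/(9 + sqrt(93))^(1/3) + 2^(1/3)*3^(2/3)*(9 + sqrt(93))^(1/3))/12) + C4*exp(y*(-2*18^(1/3)/(9 + sqrt(93))^(1/3) + 12^(1/3)*(9 + sqrt(93))^(1/3))/6) + k*y^2/2 + k*y - y^3 - 3*y^2 - 7*y


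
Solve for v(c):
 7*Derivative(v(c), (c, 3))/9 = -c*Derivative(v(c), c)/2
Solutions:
 v(c) = C1 + Integral(C2*airyai(-42^(2/3)*c/14) + C3*airybi(-42^(2/3)*c/14), c)


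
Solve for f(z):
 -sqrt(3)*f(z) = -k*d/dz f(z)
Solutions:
 f(z) = C1*exp(sqrt(3)*z/k)


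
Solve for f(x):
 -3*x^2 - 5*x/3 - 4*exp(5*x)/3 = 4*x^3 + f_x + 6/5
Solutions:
 f(x) = C1 - x^4 - x^3 - 5*x^2/6 - 6*x/5 - 4*exp(5*x)/15


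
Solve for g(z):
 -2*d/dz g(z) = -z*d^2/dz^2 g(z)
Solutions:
 g(z) = C1 + C2*z^3


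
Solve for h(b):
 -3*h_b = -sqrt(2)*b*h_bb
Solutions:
 h(b) = C1 + C2*b^(1 + 3*sqrt(2)/2)


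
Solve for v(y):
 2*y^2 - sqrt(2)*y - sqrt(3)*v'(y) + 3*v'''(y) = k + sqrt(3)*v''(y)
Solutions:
 v(y) = C1 + C2*exp(sqrt(3)*y*(1 - sqrt(1 + 4*sqrt(3)))/6) + C3*exp(sqrt(3)*y*(1 + sqrt(1 + 4*sqrt(3)))/6) - sqrt(3)*k*y/3 + 2*sqrt(3)*y^3/9 - 2*sqrt(3)*y^2/3 - sqrt(6)*y^2/6 + sqrt(6)*y/3 + 4*sqrt(3)*y/3 + 4*y


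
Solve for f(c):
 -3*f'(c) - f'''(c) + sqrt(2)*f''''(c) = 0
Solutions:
 f(c) = C1 + C2*exp(c*(-2^(1/3)*(9*sqrt(166) + 82*sqrt(2))^(1/3) - 2^(2/3)/(9*sqrt(166) + 82*sqrt(2))^(1/3) + 2*sqrt(2))/12)*sin(2^(1/3)*sqrt(3)*c*(-(9*sqrt(166) + 82*sqrt(2))^(1/3) + 2^(1/3)/(9*sqrt(166) + 82*sqrt(2))^(1/3))/12) + C3*exp(c*(-2^(1/3)*(9*sqrt(166) + 82*sqrt(2))^(1/3) - 2^(2/3)/(9*sqrt(166) + 82*sqrt(2))^(1/3) + 2*sqrt(2))/12)*cos(2^(1/3)*sqrt(3)*c*(-(9*sqrt(166) + 82*sqrt(2))^(1/3) + 2^(1/3)/(9*sqrt(166) + 82*sqrt(2))^(1/3))/12) + C4*exp(c*(2^(2/3)/(9*sqrt(166) + 82*sqrt(2))^(1/3) + sqrt(2) + 2^(1/3)*(9*sqrt(166) + 82*sqrt(2))^(1/3))/6)


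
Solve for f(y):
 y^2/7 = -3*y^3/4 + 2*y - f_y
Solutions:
 f(y) = C1 - 3*y^4/16 - y^3/21 + y^2


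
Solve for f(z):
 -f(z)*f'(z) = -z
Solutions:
 f(z) = -sqrt(C1 + z^2)
 f(z) = sqrt(C1 + z^2)


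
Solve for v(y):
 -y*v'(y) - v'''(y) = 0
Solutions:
 v(y) = C1 + Integral(C2*airyai(-y) + C3*airybi(-y), y)


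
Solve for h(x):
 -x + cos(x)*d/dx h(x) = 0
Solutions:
 h(x) = C1 + Integral(x/cos(x), x)


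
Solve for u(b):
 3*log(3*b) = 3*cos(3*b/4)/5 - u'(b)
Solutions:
 u(b) = C1 - 3*b*log(b) - 3*b*log(3) + 3*b + 4*sin(3*b/4)/5


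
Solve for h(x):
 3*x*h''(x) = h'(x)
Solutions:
 h(x) = C1 + C2*x^(4/3)


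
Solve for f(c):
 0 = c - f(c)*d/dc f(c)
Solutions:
 f(c) = -sqrt(C1 + c^2)
 f(c) = sqrt(C1 + c^2)


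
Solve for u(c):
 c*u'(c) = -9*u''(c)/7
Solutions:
 u(c) = C1 + C2*erf(sqrt(14)*c/6)


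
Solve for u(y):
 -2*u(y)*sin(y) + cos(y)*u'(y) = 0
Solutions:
 u(y) = C1/cos(y)^2


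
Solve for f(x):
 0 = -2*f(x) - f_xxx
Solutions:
 f(x) = C3*exp(-2^(1/3)*x) + (C1*sin(2^(1/3)*sqrt(3)*x/2) + C2*cos(2^(1/3)*sqrt(3)*x/2))*exp(2^(1/3)*x/2)


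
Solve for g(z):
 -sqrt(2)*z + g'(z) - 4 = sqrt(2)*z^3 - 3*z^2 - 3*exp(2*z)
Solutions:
 g(z) = C1 + sqrt(2)*z^4/4 - z^3 + sqrt(2)*z^2/2 + 4*z - 3*exp(2*z)/2


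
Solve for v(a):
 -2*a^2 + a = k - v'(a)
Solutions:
 v(a) = C1 + 2*a^3/3 - a^2/2 + a*k


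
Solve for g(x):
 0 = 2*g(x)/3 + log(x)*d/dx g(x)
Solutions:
 g(x) = C1*exp(-2*li(x)/3)


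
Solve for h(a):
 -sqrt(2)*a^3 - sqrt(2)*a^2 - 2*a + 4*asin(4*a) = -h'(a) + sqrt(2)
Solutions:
 h(a) = C1 + sqrt(2)*a^4/4 + sqrt(2)*a^3/3 + a^2 - 4*a*asin(4*a) + sqrt(2)*a - sqrt(1 - 16*a^2)


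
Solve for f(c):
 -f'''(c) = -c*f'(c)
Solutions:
 f(c) = C1 + Integral(C2*airyai(c) + C3*airybi(c), c)


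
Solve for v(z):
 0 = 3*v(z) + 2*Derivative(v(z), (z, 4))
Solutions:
 v(z) = (C1*sin(6^(1/4)*z/2) + C2*cos(6^(1/4)*z/2))*exp(-6^(1/4)*z/2) + (C3*sin(6^(1/4)*z/2) + C4*cos(6^(1/4)*z/2))*exp(6^(1/4)*z/2)


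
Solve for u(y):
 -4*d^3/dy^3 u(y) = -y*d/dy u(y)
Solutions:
 u(y) = C1 + Integral(C2*airyai(2^(1/3)*y/2) + C3*airybi(2^(1/3)*y/2), y)
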